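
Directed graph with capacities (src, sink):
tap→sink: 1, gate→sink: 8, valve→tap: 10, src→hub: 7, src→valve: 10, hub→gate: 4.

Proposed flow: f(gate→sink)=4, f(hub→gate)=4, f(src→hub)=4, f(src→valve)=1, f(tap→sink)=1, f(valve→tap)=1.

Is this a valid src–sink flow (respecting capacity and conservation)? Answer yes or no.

Every edge has 0 ≤ f(e) ≤ cap(e).
At each intermediate node, inflow equals outflow.

Yes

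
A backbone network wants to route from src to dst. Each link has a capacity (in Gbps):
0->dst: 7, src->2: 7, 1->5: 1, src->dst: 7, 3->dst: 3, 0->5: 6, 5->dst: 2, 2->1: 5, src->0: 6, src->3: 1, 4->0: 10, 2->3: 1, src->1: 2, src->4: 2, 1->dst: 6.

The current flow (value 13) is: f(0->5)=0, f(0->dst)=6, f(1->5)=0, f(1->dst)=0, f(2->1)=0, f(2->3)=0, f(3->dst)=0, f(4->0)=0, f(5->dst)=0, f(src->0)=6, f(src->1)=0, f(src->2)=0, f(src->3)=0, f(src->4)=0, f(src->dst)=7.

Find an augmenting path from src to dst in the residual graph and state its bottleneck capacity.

src->1->dst, bottleneck 2

Residual along src->1->dst: src->1: 2, 1->dst: 6.
Bottleneck = min = 2.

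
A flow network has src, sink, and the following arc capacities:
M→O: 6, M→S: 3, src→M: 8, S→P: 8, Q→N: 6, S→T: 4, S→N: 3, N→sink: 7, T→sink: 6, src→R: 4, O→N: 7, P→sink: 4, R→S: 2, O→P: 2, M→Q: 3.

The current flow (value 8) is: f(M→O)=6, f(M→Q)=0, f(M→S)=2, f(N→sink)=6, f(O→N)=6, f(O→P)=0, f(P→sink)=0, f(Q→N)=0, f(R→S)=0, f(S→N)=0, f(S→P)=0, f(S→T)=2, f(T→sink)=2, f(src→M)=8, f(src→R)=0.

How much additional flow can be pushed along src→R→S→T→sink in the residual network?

Residual capacities along the path: src→R: 4, R→S: 2, S→T: 2, T→sink: 4.
Minimum is 2.

2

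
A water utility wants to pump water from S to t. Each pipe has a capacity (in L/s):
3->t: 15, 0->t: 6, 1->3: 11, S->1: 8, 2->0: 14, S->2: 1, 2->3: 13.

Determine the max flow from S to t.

Augment S->2->0->t: bottleneck 1. Total 1.
Augment S->1->3->t: bottleneck 8. Total 9.
No augmenting path remains in the residual graph.

9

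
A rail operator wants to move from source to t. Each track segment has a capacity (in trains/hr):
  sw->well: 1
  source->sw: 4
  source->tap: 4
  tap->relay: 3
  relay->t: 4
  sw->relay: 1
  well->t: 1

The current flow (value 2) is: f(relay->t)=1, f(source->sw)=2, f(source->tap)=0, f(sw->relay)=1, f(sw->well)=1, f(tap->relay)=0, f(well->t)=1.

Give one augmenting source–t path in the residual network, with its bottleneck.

source->tap->relay->t, bottleneck 3

Residual along source->tap->relay->t: source->tap: 4, tap->relay: 3, relay->t: 3.
Bottleneck = min = 3.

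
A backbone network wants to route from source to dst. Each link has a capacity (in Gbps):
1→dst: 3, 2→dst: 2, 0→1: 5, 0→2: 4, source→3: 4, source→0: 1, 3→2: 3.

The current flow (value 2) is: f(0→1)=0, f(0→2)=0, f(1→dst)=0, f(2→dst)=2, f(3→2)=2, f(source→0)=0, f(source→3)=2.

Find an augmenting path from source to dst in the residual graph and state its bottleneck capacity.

source→0→1→dst, bottleneck 1

Residual along source→0→1→dst: source→0: 1, 0→1: 5, 1→dst: 3.
Bottleneck = min = 1.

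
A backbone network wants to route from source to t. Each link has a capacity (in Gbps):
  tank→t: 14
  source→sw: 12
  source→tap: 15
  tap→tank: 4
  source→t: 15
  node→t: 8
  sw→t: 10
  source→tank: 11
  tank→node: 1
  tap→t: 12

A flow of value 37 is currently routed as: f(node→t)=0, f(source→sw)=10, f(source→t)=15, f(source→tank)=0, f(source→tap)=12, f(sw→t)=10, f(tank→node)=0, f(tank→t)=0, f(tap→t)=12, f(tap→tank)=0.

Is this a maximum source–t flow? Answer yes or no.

No

Residual path source→tank→t has bottleneck 11 > 0.
Pushing 11 along it raises the flow to 48, so the given flow is not maximum.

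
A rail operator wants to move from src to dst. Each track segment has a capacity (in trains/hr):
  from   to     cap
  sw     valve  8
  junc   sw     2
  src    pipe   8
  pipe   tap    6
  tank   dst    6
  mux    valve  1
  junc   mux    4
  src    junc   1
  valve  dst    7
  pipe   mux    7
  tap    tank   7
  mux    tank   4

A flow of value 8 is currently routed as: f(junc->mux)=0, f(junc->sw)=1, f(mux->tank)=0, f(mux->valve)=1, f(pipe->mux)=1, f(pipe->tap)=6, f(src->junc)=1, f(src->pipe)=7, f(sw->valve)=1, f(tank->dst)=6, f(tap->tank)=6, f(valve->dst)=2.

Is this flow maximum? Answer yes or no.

Yes

Residual reachable from src: {mux, pipe, src, tank, tap}; dst is not reachable.
Saturated cut: src->junc, mux->valve, tank->dst with total capacity 8 = current flow value. Flow is maximum.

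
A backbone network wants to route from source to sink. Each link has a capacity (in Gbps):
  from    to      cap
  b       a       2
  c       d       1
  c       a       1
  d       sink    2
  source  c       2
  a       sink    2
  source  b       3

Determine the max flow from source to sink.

Augment source->c->d->sink: bottleneck 1. Total 1.
Augment source->c->a->sink: bottleneck 1. Total 2.
Augment source->b->a->sink: bottleneck 1. Total 3.
No augmenting path remains in the residual graph.

3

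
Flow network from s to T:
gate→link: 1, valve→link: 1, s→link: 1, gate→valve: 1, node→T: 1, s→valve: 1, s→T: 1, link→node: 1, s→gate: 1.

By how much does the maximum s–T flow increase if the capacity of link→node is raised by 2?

0

Original max flow = 2.
Even with extra capacity on link→node, another cut of capacity 2 remains binding.
New max flow = 2. Increase = 0.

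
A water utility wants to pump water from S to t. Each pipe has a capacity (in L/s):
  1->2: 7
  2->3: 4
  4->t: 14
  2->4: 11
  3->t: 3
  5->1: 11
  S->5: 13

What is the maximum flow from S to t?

7

Augment S->5->1->2->3->t: bottleneck 3. Total 3.
Augment S->5->1->2->4->t: bottleneck 4. Total 7.
No augmenting path remains in the residual graph.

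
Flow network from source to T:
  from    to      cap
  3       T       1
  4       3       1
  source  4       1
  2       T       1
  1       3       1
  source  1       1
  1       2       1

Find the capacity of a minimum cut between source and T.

Max flow = 2 (via 2 augmenting paths).
In the residual at optimum, the set reachable from source is {source}.
Cut edges: source->1 (cap 1), source->4 (cap 1). Sum = 2.

2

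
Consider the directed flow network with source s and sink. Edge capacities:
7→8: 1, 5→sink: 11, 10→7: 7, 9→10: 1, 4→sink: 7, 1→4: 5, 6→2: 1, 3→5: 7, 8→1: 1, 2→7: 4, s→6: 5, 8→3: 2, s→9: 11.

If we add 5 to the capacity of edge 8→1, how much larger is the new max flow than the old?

Original max flow = 1.
Edge 8→1 does not cross the min cut (source side {10, 2, 6, 7, 9, s}), so extra capacity there cannot help.
New max flow = 1. Increase = 0.

0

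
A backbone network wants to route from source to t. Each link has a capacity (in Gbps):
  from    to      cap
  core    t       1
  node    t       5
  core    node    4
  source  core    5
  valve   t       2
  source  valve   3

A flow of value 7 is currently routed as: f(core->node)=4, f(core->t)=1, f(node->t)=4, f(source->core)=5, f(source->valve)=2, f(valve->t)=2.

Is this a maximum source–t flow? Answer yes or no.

Yes

Residual reachable from source: {source, valve}; t is not reachable.
Saturated cut: source->core, valve->t with total capacity 7 = current flow value. Flow is maximum.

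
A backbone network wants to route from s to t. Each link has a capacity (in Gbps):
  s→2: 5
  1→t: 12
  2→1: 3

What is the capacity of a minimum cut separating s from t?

Max flow = 3 (via 1 augmenting path).
In the residual at optimum, the set reachable from s is {2, s}.
Cut edges: 2→1 (cap 3). Sum = 3.

3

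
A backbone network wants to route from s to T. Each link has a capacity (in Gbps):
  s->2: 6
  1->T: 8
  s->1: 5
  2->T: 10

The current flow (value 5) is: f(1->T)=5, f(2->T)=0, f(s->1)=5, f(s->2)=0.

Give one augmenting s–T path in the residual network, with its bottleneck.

Residual along s->2->T: s->2: 6, 2->T: 10.
Bottleneck = min = 6.

s->2->T, bottleneck 6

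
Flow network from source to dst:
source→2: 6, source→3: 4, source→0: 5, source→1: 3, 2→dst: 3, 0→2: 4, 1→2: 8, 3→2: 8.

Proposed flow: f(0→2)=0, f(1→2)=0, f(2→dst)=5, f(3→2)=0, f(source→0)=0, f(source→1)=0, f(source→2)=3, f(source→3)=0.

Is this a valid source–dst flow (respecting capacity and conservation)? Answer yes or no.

Capacity violated on 2→dst: flow 5 > capacity 3.

No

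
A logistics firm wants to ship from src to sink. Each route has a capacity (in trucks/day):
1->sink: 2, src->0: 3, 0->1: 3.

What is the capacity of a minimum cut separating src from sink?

2

Max flow = 2 (via 1 augmenting path).
In the residual at optimum, the set reachable from src is {0, 1, src}.
Cut edges: 1->sink (cap 2). Sum = 2.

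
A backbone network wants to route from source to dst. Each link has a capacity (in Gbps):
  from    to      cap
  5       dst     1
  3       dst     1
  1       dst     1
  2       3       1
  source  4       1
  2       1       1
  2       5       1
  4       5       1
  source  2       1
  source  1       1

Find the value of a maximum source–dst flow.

3

Augment source->1->dst: bottleneck 1. Total 1.
Augment source->2->5->dst: bottleneck 1. Total 2.
Augment source->4->5->2->3->dst: bottleneck 1. Total 3.
No augmenting path remains in the residual graph.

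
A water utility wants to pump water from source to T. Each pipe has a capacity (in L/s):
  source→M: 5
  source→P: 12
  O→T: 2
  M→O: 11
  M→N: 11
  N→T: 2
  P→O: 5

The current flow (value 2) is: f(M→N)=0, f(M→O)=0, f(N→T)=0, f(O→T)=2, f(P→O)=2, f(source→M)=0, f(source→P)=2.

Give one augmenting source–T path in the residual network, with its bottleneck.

source→M→N→T, bottleneck 2

Residual along source→M→N→T: source→M: 5, M→N: 11, N→T: 2.
Bottleneck = min = 2.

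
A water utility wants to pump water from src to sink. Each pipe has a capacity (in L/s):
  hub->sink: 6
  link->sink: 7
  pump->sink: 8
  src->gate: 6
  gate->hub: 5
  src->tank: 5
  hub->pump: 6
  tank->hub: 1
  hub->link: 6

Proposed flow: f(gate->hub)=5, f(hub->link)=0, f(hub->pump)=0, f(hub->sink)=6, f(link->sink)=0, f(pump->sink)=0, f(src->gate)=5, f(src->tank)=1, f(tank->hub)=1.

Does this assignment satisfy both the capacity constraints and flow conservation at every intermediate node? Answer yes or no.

Yes

Every edge has 0 ≤ f(e) ≤ cap(e).
At each intermediate node, inflow equals outflow.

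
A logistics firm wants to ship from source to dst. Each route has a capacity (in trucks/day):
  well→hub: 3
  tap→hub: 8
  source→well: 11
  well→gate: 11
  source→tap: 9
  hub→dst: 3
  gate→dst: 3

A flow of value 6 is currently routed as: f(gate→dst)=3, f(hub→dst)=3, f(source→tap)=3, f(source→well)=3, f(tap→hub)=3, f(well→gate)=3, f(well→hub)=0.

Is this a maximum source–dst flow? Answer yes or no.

Residual reachable from source: {gate, hub, source, tap, well}; dst is not reachable.
Saturated cut: hub→dst, gate→dst with total capacity 6 = current flow value. Flow is maximum.

Yes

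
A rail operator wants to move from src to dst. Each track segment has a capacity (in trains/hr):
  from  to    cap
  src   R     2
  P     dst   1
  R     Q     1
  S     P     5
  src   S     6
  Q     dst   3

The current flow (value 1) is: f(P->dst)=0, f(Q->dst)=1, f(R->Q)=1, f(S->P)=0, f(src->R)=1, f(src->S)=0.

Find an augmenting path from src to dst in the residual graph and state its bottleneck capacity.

Residual along src->S->P->dst: src->S: 6, S->P: 5, P->dst: 1.
Bottleneck = min = 1.

src->S->P->dst, bottleneck 1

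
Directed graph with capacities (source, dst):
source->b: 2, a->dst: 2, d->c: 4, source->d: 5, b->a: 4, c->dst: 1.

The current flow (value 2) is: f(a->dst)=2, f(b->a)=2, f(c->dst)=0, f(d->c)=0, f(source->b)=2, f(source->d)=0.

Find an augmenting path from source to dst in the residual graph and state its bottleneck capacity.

source->d->c->dst, bottleneck 1

Residual along source->d->c->dst: source->d: 5, d->c: 4, c->dst: 1.
Bottleneck = min = 1.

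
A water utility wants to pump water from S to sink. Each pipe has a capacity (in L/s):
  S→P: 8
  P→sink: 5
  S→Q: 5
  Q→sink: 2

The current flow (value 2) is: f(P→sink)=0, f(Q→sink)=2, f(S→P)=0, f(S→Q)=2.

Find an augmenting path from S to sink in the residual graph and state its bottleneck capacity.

Residual along S→P→sink: S→P: 8, P→sink: 5.
Bottleneck = min = 5.

S→P→sink, bottleneck 5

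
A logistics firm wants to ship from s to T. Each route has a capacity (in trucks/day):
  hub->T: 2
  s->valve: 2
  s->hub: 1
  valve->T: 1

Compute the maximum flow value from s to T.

2

Augment s->valve->T: bottleneck 1. Total 1.
Augment s->hub->T: bottleneck 1. Total 2.
No augmenting path remains in the residual graph.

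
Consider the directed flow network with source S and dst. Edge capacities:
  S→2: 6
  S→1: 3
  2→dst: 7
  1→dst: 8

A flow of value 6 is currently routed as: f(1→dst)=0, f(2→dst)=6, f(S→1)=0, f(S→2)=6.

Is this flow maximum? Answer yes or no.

Residual path S→1→dst has bottleneck 3 > 0.
Pushing 3 along it raises the flow to 9, so the given flow is not maximum.

No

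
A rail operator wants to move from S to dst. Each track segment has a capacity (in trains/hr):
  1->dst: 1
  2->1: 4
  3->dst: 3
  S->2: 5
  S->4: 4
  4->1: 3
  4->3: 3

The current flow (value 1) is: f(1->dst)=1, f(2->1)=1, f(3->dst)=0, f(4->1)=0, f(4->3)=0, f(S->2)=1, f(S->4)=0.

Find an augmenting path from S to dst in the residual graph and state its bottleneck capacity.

S->4->3->dst, bottleneck 3

Residual along S->4->3->dst: S->4: 4, 4->3: 3, 3->dst: 3.
Bottleneck = min = 3.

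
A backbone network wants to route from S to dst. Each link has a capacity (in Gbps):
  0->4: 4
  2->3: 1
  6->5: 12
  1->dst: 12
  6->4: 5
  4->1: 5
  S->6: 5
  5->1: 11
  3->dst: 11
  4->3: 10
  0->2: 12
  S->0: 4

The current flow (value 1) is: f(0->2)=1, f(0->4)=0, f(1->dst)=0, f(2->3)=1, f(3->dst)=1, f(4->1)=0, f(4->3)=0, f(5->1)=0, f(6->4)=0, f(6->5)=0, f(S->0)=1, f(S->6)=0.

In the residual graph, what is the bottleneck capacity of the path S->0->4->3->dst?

Residual capacities along the path: S->0: 3, 0->4: 4, 4->3: 10, 3->dst: 10.
Minimum is 3.

3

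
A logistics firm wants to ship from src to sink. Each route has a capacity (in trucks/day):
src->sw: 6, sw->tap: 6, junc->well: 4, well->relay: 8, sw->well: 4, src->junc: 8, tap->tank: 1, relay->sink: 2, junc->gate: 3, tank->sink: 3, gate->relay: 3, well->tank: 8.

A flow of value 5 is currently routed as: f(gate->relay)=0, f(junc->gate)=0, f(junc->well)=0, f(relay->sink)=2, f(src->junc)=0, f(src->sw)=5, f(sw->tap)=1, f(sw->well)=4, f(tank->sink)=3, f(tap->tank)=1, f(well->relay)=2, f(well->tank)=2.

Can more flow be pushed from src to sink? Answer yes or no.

No

Residual reachable from src: {gate, junc, relay, src, sw, tank, tap, well}; sink is not reachable.
Saturated cut: tank->sink, relay->sink with total capacity 5 = current flow value. Flow is maximum.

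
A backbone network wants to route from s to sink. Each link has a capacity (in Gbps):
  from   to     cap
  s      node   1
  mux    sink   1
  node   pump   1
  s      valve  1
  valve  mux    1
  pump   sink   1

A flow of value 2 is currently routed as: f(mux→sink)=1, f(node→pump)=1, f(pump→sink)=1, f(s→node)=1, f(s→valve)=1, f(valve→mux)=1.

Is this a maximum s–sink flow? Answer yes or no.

Yes

Residual reachable from s: {s}; sink is not reachable.
Saturated cut: s→node, s→valve with total capacity 2 = current flow value. Flow is maximum.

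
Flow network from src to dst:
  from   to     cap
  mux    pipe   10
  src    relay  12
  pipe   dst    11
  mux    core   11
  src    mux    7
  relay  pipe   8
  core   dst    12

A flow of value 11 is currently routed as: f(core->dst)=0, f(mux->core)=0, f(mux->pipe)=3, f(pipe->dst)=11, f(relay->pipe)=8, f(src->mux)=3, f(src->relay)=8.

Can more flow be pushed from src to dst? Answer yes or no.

Yes

Residual path src->mux->core->dst has bottleneck 4 > 0.
Pushing 4 along it raises the flow to 15, so the given flow is not maximum.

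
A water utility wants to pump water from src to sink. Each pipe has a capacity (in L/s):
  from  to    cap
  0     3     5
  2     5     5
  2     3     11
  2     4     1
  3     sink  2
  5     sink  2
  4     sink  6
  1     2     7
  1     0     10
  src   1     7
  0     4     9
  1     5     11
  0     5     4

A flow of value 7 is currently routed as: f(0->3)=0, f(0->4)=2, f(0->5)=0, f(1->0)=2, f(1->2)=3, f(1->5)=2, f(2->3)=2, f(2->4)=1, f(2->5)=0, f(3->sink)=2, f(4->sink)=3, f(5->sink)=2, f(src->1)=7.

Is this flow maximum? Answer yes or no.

Residual reachable from src: {src}; sink is not reachable.
Saturated cut: src->1 with total capacity 7 = current flow value. Flow is maximum.

Yes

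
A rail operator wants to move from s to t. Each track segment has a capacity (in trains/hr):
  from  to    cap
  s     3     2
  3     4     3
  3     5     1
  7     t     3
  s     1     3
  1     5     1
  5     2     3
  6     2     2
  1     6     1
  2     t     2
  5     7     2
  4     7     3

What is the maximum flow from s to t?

4

Augment s→3→4→7→t: bottleneck 2. Total 2.
Augment s→1→5→7→t: bottleneck 1. Total 3.
Augment s→1→6→2→t: bottleneck 1. Total 4.
No augmenting path remains in the residual graph.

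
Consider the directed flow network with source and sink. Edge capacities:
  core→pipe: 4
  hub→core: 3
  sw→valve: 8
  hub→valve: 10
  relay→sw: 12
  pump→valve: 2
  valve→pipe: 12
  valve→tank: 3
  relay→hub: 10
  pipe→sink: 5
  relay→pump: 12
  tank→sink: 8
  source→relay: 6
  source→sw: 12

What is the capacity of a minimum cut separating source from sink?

Max flow = 8 (via 2 augmenting paths).
In the residual at optimum, the set reachable from source is {core, hub, pipe, pump, relay, source, sw, valve}.
Cut edges: valve→tank (cap 3), pipe→sink (cap 5). Sum = 8.

8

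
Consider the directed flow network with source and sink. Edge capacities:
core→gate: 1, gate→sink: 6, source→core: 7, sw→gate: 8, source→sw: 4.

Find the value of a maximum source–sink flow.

5

Augment source→core→gate→sink: bottleneck 1. Total 1.
Augment source→sw→gate→sink: bottleneck 4. Total 5.
No augmenting path remains in the residual graph.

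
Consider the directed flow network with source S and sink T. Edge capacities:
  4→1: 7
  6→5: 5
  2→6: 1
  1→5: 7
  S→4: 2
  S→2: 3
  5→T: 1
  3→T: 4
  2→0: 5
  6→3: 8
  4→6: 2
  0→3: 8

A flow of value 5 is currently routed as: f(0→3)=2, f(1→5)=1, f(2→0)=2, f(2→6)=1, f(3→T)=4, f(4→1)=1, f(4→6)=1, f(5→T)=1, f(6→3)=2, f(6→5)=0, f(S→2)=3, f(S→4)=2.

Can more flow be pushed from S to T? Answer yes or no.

Residual reachable from S: {S}; T is not reachable.
Saturated cut: S→4, S→2 with total capacity 5 = current flow value. Flow is maximum.

No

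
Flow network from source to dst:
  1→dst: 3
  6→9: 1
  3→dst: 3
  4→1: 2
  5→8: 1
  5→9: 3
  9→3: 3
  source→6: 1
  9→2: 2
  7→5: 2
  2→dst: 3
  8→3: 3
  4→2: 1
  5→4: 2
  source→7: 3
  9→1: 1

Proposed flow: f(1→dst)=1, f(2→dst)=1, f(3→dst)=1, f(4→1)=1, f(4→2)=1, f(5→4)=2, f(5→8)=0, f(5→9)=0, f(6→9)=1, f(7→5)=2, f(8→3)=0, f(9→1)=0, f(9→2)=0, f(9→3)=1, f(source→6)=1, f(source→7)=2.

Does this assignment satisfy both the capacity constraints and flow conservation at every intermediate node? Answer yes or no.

Yes

Every edge has 0 ≤ f(e) ≤ cap(e).
At each intermediate node, inflow equals outflow.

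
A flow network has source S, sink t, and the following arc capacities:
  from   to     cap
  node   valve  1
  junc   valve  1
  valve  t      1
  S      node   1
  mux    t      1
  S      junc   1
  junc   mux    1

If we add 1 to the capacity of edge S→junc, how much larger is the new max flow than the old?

0

Original max flow = 2.
Even with extra capacity on S→junc, another cut of capacity 2 remains binding.
New max flow = 2. Increase = 0.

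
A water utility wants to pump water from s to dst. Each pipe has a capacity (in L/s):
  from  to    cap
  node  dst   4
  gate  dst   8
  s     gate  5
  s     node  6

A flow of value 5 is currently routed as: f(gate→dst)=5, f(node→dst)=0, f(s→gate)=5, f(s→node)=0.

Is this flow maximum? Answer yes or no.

No

Residual path s→node→dst has bottleneck 4 > 0.
Pushing 4 along it raises the flow to 9, so the given flow is not maximum.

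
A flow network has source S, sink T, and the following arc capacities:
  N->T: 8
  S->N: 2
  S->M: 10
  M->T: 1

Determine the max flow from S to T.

Augment S->M->T: bottleneck 1. Total 1.
Augment S->N->T: bottleneck 2. Total 3.
No augmenting path remains in the residual graph.

3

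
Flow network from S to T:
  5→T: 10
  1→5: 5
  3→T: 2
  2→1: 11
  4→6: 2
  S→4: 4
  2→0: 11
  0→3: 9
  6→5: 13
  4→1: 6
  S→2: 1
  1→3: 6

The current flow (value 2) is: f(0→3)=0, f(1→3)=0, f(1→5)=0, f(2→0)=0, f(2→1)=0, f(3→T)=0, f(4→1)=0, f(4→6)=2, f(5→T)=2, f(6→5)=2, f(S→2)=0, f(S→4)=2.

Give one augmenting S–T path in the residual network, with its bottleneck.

S→4→1→5→T, bottleneck 2

Residual along S→4→1→5→T: S→4: 2, 4→1: 6, 1→5: 5, 5→T: 8.
Bottleneck = min = 2.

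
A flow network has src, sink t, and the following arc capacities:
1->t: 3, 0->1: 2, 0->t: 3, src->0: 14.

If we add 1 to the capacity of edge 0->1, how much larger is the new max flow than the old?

Original max flow = 5.
After raising cap(0->1), augmenting paths through that edge carry 1 more unit.
New max flow = 6. Increase = 1.

1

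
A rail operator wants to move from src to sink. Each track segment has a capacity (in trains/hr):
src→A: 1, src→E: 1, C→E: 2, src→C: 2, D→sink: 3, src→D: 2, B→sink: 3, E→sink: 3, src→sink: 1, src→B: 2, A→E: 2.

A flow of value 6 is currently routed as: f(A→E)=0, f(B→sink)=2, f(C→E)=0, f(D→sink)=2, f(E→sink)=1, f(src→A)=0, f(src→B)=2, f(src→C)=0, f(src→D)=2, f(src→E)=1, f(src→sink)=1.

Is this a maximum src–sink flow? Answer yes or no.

Residual path src→C→E→sink has bottleneck 2 > 0.
Pushing 2 along it raises the flow to 8, so the given flow is not maximum.

No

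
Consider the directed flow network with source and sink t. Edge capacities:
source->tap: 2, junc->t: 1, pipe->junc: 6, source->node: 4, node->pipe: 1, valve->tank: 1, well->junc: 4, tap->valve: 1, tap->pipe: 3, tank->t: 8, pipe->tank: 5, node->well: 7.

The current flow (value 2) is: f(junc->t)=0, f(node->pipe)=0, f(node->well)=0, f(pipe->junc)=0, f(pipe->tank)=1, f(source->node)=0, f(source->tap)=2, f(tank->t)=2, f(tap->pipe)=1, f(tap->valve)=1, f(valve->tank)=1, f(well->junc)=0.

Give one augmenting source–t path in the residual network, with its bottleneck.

Residual along source->node->pipe->tank->t: source->node: 4, node->pipe: 1, pipe->tank: 4, tank->t: 6.
Bottleneck = min = 1.

source->node->pipe->tank->t, bottleneck 1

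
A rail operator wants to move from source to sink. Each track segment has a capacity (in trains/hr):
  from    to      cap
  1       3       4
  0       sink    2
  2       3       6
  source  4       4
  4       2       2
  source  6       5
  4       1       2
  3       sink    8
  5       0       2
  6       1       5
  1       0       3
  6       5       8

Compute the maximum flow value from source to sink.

Augment source→4→2→3→sink: bottleneck 2. Total 2.
Augment source→4→1→3→sink: bottleneck 2. Total 4.
Augment source→6→1→3→sink: bottleneck 2. Total 6.
Augment source→6→1→0→sink: bottleneck 2. Total 8.
No augmenting path remains in the residual graph.

8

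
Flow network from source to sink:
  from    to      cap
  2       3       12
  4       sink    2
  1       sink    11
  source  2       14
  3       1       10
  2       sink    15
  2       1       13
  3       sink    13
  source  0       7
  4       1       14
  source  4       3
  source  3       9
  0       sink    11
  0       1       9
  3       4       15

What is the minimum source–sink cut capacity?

33

Max flow = 33 (via 5 augmenting paths).
In the residual at optimum, the set reachable from source is {source}.
Cut edges: source->0 (cap 7), source->2 (cap 14), source->3 (cap 9), source->4 (cap 3). Sum = 33.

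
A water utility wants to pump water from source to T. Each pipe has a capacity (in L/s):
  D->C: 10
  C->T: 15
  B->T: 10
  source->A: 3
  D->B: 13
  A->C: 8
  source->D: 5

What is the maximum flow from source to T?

8

Augment source->A->C->T: bottleneck 3. Total 3.
Augment source->D->C->T: bottleneck 5. Total 8.
No augmenting path remains in the residual graph.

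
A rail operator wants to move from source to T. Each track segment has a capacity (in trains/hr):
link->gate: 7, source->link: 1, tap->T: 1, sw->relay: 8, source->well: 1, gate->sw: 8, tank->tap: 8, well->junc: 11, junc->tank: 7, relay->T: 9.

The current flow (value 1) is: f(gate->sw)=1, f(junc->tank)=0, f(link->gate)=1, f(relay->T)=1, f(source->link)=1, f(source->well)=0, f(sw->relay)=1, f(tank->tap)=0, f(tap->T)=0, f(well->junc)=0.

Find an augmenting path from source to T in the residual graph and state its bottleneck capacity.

Residual along source->well->junc->tank->tap->T: source->well: 1, well->junc: 11, junc->tank: 7, tank->tap: 8, tap->T: 1.
Bottleneck = min = 1.

source->well->junc->tank->tap->T, bottleneck 1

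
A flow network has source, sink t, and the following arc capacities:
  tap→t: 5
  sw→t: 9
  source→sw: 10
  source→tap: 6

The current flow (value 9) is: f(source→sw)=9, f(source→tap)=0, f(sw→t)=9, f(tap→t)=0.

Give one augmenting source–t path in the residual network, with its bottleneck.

Residual along source→tap→t: source→tap: 6, tap→t: 5.
Bottleneck = min = 5.

source→tap→t, bottleneck 5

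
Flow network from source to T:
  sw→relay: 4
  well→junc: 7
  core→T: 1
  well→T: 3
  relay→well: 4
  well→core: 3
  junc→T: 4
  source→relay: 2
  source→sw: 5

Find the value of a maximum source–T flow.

4

Augment source→relay→well→T: bottleneck 2. Total 2.
Augment source→sw→relay→well→T: bottleneck 1. Total 3.
Augment source→sw→relay→well→core→T: bottleneck 1. Total 4.
No augmenting path remains in the residual graph.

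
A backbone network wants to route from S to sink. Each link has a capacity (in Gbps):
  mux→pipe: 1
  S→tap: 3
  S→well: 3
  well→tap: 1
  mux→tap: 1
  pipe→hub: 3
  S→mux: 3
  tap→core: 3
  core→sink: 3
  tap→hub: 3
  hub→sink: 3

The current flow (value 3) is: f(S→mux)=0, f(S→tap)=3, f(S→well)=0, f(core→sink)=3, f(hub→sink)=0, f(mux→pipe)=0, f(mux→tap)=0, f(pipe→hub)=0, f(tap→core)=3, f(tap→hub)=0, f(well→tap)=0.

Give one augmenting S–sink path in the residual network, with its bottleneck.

Residual along S→well→tap→hub→sink: S→well: 3, well→tap: 1, tap→hub: 3, hub→sink: 3.
Bottleneck = min = 1.

S→well→tap→hub→sink, bottleneck 1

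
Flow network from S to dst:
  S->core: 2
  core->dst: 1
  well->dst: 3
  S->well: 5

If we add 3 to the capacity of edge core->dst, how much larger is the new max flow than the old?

1

Original max flow = 4.
After raising cap(core->dst), augmenting paths through that edge carry 1 more unit.
New max flow = 5. Increase = 1.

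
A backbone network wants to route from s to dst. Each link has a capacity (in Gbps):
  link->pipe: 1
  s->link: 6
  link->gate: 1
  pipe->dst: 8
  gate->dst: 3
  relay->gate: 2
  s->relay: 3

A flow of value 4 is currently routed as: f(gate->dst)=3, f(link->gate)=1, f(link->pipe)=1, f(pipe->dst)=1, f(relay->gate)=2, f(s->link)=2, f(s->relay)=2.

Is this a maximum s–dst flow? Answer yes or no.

Yes

Residual reachable from s: {link, relay, s}; dst is not reachable.
Saturated cut: link->pipe, link->gate, relay->gate with total capacity 4 = current flow value. Flow is maximum.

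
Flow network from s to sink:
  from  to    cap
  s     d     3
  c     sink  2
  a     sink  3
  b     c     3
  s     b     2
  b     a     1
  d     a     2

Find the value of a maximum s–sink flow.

Augment s→b→c→sink: bottleneck 2. Total 2.
Augment s→d→a→sink: bottleneck 2. Total 4.
No augmenting path remains in the residual graph.

4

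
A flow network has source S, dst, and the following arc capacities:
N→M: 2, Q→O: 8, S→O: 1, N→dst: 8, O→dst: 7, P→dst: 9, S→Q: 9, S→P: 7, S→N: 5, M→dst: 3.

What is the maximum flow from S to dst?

19

Augment S→N→dst: bottleneck 5. Total 5.
Augment S→P→dst: bottleneck 7. Total 12.
Augment S→O→dst: bottleneck 1. Total 13.
Augment S→Q→O→dst: bottleneck 6. Total 19.
No augmenting path remains in the residual graph.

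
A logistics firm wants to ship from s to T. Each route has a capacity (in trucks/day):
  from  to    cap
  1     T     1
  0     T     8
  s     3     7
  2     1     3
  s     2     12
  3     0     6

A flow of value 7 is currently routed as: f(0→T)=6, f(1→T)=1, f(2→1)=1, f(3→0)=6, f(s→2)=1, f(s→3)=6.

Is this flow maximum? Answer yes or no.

Residual reachable from s: {1, 2, 3, s}; T is not reachable.
Saturated cut: 3→0, 1→T with total capacity 7 = current flow value. Flow is maximum.

Yes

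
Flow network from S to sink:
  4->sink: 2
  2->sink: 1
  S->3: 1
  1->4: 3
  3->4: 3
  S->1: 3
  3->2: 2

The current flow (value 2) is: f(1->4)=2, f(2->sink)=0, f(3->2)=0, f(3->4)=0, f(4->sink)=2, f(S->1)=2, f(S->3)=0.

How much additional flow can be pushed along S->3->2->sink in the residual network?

1

Residual capacities along the path: S->3: 1, 3->2: 2, 2->sink: 1.
Minimum is 1.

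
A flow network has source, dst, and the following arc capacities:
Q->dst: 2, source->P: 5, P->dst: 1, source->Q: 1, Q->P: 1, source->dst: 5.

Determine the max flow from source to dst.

Augment source->dst: bottleneck 5. Total 5.
Augment source->Q->dst: bottleneck 1. Total 6.
Augment source->P->dst: bottleneck 1. Total 7.
No augmenting path remains in the residual graph.

7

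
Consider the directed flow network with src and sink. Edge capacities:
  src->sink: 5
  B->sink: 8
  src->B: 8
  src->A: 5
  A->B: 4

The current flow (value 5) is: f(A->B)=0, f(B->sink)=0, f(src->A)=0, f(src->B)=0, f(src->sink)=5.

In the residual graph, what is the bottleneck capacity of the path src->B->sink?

8

Residual capacities along the path: src->B: 8, B->sink: 8.
Minimum is 8.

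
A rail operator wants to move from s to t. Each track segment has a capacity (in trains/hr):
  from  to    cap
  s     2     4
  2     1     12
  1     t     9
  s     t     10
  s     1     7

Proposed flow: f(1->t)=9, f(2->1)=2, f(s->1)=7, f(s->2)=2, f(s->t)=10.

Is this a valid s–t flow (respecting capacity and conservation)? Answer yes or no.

Every edge has 0 ≤ f(e) ≤ cap(e).
At each intermediate node, inflow equals outflow.

Yes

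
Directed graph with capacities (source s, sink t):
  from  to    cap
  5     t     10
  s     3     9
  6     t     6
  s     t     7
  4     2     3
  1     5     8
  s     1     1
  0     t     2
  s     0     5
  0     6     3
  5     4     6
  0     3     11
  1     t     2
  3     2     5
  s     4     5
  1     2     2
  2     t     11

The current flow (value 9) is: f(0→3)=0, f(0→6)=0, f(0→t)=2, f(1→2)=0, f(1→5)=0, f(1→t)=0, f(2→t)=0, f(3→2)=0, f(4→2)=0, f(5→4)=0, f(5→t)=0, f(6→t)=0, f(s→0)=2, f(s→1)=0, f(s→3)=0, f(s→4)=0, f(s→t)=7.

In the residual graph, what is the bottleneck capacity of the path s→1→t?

Residual capacities along the path: s→1: 1, 1→t: 2.
Minimum is 1.

1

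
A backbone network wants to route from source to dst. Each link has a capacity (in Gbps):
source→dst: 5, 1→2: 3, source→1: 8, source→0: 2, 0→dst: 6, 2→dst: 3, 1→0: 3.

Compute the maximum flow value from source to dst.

Augment source→dst: bottleneck 5. Total 5.
Augment source→0→dst: bottleneck 2. Total 7.
Augment source→1→0→dst: bottleneck 3. Total 10.
Augment source→1→2→dst: bottleneck 3. Total 13.
No augmenting path remains in the residual graph.

13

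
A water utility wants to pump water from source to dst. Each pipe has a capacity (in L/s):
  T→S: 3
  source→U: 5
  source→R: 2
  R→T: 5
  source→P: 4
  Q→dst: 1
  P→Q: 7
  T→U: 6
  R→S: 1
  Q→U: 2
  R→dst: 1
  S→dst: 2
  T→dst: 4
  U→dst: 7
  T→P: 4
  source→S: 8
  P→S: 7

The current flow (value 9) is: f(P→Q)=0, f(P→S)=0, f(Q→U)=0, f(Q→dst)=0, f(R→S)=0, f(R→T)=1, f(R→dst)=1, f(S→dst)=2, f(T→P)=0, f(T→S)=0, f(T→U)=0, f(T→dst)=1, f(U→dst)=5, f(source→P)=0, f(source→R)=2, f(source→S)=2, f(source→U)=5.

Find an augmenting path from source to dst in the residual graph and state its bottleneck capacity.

Residual along source→P→Q→dst: source→P: 4, P→Q: 7, Q→dst: 1.
Bottleneck = min = 1.

source→P→Q→dst, bottleneck 1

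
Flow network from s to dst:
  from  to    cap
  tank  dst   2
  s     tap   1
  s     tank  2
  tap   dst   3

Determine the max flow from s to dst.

3

Augment s→tank→dst: bottleneck 2. Total 2.
Augment s→tap→dst: bottleneck 1. Total 3.
No augmenting path remains in the residual graph.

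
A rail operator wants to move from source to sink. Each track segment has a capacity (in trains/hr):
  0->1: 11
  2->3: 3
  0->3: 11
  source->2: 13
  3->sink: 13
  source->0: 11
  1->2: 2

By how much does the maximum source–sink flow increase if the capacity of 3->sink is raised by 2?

Original max flow = 13.
After raising cap(3->sink), augmenting paths through that edge carry 1 more unit.
New max flow = 14. Increase = 1.

1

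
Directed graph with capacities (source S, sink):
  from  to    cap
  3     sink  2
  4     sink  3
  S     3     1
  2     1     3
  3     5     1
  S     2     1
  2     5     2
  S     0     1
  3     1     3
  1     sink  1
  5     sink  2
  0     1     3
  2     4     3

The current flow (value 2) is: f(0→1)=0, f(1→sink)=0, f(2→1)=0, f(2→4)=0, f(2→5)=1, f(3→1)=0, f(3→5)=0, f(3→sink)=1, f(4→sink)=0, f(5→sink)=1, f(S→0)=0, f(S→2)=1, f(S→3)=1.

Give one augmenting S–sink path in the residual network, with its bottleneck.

S→0→1→sink, bottleneck 1

Residual along S→0→1→sink: S→0: 1, 0→1: 3, 1→sink: 1.
Bottleneck = min = 1.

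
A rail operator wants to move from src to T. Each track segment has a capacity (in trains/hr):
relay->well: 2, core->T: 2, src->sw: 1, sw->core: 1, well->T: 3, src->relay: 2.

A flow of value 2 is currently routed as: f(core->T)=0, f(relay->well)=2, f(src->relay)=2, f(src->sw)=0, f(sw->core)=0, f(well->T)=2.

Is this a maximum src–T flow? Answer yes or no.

No

Residual path src->sw->core->T has bottleneck 1 > 0.
Pushing 1 along it raises the flow to 3, so the given flow is not maximum.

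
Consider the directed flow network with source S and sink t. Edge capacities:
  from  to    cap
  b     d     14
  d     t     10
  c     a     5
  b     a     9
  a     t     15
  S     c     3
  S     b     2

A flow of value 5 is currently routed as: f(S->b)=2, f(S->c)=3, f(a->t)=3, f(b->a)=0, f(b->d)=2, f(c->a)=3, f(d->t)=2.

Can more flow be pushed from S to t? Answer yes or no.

Residual reachable from S: {S}; t is not reachable.
Saturated cut: S->b, S->c with total capacity 5 = current flow value. Flow is maximum.

No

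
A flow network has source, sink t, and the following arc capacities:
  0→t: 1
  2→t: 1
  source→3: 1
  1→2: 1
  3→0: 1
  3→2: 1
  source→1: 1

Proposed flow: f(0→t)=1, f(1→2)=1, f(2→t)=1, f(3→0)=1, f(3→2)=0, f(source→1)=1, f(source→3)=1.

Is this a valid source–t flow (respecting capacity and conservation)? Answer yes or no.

Yes

Every edge has 0 ≤ f(e) ≤ cap(e).
At each intermediate node, inflow equals outflow.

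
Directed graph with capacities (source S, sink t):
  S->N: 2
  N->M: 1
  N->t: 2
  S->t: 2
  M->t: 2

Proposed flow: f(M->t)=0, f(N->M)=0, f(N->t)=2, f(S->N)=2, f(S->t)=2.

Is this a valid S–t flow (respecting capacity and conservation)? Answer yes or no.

Yes

Every edge has 0 ≤ f(e) ≤ cap(e).
At each intermediate node, inflow equals outflow.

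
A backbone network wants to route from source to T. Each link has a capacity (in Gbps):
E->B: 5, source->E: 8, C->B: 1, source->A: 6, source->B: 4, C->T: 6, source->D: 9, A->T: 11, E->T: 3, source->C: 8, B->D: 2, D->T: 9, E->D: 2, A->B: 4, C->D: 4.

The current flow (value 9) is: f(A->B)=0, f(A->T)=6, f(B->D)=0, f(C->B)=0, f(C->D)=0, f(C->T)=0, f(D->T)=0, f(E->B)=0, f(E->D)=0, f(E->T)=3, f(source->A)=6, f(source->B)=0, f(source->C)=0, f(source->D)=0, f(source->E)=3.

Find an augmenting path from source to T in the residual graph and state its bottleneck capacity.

source->C->T, bottleneck 6

Residual along source->C->T: source->C: 8, C->T: 6.
Bottleneck = min = 6.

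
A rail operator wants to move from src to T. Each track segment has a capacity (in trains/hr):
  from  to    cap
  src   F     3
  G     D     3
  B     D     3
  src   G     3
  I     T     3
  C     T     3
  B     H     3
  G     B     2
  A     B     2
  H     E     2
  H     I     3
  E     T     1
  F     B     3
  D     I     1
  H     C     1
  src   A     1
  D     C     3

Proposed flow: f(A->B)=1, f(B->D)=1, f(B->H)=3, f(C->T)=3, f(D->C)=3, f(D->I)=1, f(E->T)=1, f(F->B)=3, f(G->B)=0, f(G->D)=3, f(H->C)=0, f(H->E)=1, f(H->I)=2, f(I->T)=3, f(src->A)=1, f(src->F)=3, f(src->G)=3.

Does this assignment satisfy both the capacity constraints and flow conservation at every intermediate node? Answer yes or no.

Yes

Every edge has 0 ≤ f(e) ≤ cap(e).
At each intermediate node, inflow equals outflow.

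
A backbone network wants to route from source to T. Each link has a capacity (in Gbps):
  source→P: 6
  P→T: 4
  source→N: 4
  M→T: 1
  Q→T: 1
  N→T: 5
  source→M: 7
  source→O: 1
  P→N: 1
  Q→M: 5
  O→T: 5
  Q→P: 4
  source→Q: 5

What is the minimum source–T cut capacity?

Max flow = 12 (via 6 augmenting paths).
In the residual at optimum, the set reachable from source is {M, P, Q, source}.
Cut edges: source→O (cap 1), source→N (cap 4), Q→T (cap 1), P→N (cap 1), P→T (cap 4), M→T (cap 1). Sum = 12.

12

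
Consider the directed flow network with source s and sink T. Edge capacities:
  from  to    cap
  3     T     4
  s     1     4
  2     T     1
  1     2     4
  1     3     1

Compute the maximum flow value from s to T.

Augment s->1->3->T: bottleneck 1. Total 1.
Augment s->1->2->T: bottleneck 1. Total 2.
No augmenting path remains in the residual graph.

2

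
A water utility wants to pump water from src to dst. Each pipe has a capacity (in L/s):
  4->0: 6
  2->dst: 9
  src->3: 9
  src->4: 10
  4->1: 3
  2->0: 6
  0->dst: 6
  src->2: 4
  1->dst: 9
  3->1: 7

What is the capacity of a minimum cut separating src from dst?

Max flow = 19 (via 4 augmenting paths).
In the residual at optimum, the set reachable from src is {1, 3, 4, src}.
Cut edges: src->2 (cap 4), 4->0 (cap 6), 1->dst (cap 9). Sum = 19.

19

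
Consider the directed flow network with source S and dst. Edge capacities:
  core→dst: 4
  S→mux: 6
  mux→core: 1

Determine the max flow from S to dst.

1

Augment S→mux→core→dst: bottleneck 1. Total 1.
No augmenting path remains in the residual graph.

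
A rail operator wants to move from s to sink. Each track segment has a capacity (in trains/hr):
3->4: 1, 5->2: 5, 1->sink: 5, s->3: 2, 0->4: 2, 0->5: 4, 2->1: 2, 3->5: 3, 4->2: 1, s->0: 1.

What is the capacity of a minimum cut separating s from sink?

2

Max flow = 2 (via 1 augmenting path).
In the residual at optimum, the set reachable from s is {0, 2, 3, 4, 5, s}.
Cut edges: 2->1 (cap 2). Sum = 2.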